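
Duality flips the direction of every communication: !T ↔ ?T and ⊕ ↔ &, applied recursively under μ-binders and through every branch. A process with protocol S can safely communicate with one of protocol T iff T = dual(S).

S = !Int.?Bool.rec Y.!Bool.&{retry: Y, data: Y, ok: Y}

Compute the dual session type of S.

?Int.!Bool.rec Y.?Bool.+{retry: Y, data: Y, ok: Y}

!Int → ?Int
  ?Bool → !Bool
    rec Y → rec Y  (binder kept)
      !Bool → ?Bool
        &{retry,data,ok} → +{retry,data,ok}  (offer→select)
          case retry:
            Y ↦ Y
          case data:
            Y ↦ Y
          case ok:
            Y ↦ Y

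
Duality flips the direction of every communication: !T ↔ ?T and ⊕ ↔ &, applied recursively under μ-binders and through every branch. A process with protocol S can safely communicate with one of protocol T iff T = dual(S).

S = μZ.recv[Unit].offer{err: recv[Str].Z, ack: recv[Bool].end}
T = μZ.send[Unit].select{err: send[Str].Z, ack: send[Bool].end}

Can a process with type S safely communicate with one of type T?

YES

μZ vs μZ  ✓ (rec unchanged)
  recv[Unit] vs send[Unit]  ✓
    offer{err,ack} vs select{err,ack}  ✓ same labels
      case err:
        recv[Str] vs send[Str]  ✓
          Z vs Z  ✓
      case ack:
        recv[Bool] vs send[Bool]  ✓
          end vs end  ✓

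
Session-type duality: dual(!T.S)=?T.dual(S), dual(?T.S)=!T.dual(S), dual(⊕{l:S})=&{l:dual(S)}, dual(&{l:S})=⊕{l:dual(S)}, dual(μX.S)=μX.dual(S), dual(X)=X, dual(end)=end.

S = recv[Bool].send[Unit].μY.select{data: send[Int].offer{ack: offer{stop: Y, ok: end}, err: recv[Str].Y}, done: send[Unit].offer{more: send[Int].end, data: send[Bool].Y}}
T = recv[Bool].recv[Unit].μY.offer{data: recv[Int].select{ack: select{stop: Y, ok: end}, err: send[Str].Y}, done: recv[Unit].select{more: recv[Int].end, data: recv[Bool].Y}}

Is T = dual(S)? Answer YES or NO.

NO

recv[Bool] ‖ recv[Bool]  ✗ same direction on both sides — not dual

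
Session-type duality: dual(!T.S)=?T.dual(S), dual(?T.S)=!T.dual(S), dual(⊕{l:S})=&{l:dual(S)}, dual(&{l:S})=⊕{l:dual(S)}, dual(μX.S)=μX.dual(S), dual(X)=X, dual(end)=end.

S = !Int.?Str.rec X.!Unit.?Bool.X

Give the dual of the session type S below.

!Int = ?Int
  ?Str = !Str
    rec X = rec X  (μ self-dual)
      !Unit = ?Unit
        ?Bool = !Bool
          dual(X) = X

?Int.!Str.rec X.?Unit.!Bool.X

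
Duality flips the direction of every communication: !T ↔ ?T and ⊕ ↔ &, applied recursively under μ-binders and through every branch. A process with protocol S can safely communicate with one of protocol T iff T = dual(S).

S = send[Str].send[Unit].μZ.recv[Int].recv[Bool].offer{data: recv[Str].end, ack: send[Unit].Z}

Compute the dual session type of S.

recv[Str].recv[Unit].μZ.send[Int].send[Bool].select{data: send[Str].end, ack: recv[Unit].Z}

send[Str] = recv[Str]
  send[Unit] = recv[Unit]
    μZ = μZ  (rec unchanged)
      recv[Int] = send[Int]
        recv[Bool] = send[Bool]
          offer{data,ack} = select{data,ack}  (&→⊕)
            • data:
              recv[Str] = send[Str]
                dual(end) = end
            • ack:
              send[Unit] = recv[Unit]
                dual(Z) = Z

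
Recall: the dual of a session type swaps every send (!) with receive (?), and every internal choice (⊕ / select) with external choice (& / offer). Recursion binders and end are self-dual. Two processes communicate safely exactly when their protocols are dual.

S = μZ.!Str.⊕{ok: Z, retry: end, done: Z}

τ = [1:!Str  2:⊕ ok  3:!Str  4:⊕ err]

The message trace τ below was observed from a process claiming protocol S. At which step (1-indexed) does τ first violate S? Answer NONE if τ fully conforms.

4

step 1: !Str  ✓  now at ⊕{ok: μZ.…, retry: end, done: μZ.…}
step 2: ⊕ ok  ✓  now at μZ.…
step 3: !Str  ✓  now at ⊕{ok: μZ.…, retry: end, done: μZ.…}
step 4: got ⊕ err, protocol expects ⊕ ok or ⊕ retry or ⊕ done  ✗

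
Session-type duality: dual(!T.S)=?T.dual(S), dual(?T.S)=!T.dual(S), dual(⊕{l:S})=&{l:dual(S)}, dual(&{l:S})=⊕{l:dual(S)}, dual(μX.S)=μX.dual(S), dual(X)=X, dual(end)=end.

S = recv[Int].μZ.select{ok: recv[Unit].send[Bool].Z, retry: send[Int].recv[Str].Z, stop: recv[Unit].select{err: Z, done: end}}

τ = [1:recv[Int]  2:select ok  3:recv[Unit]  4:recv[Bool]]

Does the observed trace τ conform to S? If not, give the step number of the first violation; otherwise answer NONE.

4

[1] recv[Int]  match  now at μZ.…
[2] select ok  match  now at recv[Unit].send[Bool].μZ.…
[3] recv[Unit]  match  now at send[Bool].μZ.…
[4] got recv[Bool], protocol expects send[Bool]  ✗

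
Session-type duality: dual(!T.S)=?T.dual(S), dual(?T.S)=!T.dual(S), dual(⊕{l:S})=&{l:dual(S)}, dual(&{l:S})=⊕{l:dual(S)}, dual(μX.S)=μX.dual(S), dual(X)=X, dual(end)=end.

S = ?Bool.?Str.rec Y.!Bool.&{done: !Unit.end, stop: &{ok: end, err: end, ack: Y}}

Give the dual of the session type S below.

!Bool.!Str.rec Y.?Bool.+{done: ?Unit.end, stop: +{ok: end, err: end, ack: Y}}

?Bool → !Bool
  ?Str → !Str
    rec Y → rec Y  (binder kept)
      !Bool → ?Bool
        &{done,stop} → +{done,stop}  (offer→select)
          [done]
            !Unit → ?Unit
              dual(end) = end
          [stop]
            &{ok,err,ack} → +{ok,err,ack}  (offer→select)
              [ok]
                dual(end) = end
              [err]
                dual(end) = end
              [ack]
                dual(Y) = Y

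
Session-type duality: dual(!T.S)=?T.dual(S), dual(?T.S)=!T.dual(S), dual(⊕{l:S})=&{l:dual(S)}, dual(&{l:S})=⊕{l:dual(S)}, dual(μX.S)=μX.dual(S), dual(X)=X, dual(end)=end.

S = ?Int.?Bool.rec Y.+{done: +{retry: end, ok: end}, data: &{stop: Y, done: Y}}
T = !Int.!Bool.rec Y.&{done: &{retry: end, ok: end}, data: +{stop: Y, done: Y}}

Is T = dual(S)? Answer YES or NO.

YES

?Int ‖ !Int  ok
  ?Bool ‖ !Bool  ok
    rec Y ‖ rec Y  ok (μ self-dual)
      +{done,data} ‖ &{done,data}  ok same labels
        [done]
          +{retry,ok} ‖ &{retry,ok}  ok same labels
            [retry]
              end ‖ end  ok
            [ok]
              end ‖ end  ok
        [data]
          &{stop,done} ‖ +{stop,done}  ok same labels
            [stop]
              Y ‖ Y  ok
            [done]
              Y ‖ Y  ok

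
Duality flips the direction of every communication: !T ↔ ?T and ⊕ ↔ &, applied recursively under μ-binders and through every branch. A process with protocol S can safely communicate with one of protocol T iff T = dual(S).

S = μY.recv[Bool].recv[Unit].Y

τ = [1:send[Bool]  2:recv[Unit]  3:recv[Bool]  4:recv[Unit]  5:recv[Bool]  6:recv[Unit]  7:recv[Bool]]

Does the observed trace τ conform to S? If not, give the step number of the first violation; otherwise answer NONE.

@1 got send[Bool], protocol expects recv[Bool]  ✗

1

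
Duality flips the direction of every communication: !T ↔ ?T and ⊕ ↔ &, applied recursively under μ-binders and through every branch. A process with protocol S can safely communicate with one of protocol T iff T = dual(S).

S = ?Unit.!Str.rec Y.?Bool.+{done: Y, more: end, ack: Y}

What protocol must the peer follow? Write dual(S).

!Unit.?Str.rec Y.!Bool.&{done: Y, more: end, ack: Y}

?Unit ↦ !Unit
  !Str ↦ ?Str
    rec Y ↦ rec Y  (rec unchanged)
      ?Bool ↦ !Bool
        +{done,more,ack} ↦ &{done,more,ack}  (select→offer)
          case done:
            dual(Y) = Y
          case more:
            dual(end) = end
          case ack:
            dual(Y) = Y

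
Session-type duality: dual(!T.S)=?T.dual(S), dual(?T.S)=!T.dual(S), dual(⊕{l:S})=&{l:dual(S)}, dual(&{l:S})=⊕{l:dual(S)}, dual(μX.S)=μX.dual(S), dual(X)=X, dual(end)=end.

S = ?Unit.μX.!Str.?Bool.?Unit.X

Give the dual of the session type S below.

?Unit = !Unit
  μX = μX  (rec unchanged)
    !Str = ?Str
      ?Bool = !Bool
        ?Unit = !Unit
          X ↦ X

!Unit.μX.?Str.!Bool.!Unit.X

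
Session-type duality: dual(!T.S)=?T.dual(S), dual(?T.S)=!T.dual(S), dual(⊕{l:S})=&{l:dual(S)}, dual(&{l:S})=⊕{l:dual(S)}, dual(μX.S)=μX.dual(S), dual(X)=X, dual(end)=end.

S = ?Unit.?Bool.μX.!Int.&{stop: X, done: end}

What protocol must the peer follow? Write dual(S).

?Unit ↦ !Unit
  ?Bool ↦ !Bool
    μX ↦ μX  (μ self-dual)
      !Int ↦ ?Int
        &{stop,done} ↦ ⊕{stop,done}  (&→⊕)
          case stop:
            dual(X) = X
          case done:
            dual(end) = end

!Unit.!Bool.μX.?Int.⊕{stop: X, done: end}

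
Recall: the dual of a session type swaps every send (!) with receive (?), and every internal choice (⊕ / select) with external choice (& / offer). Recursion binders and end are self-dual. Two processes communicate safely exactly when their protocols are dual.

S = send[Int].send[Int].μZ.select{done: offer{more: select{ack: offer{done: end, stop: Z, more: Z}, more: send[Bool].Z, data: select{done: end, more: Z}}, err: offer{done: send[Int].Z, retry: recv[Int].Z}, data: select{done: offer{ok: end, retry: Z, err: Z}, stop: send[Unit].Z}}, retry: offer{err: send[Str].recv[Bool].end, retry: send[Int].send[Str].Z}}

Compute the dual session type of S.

recv[Int].recv[Int].μZ.offer{done: select{more: offer{ack: select{done: end, stop: Z, more: Z}, more: recv[Bool].Z, data: offer{done: end, more: Z}}, err: select{done: recv[Int].Z, retry: send[Int].Z}, data: offer{done: select{ok: end, retry: Z, err: Z}, stop: recv[Unit].Z}}, retry: select{err: recv[Str].send[Bool].end, retry: recv[Int].recv[Str].Z}}

send[Int] → recv[Int]
  send[Int] → recv[Int]
    μZ → μZ  (binder kept)
      select{done,retry} → offer{done,retry}  (select→offer)
        case done:
          offer{more,err,data} → select{more,err,data}  (&→⊕)
            case more:
              select{ack,more,data} → offer{ack,more,data}  (select→offer)
                case ack:
                  offer{done,stop,more} → select{done,stop,more}  (&→⊕)
                    case done:
                      dual(end) = end
                    case stop:
                      dual(Z) = Z
                    case more:
                      dual(Z) = Z
                case more:
                  send[Bool] → recv[Bool]
                    dual(Z) = Z
                case data:
                  select{done,more} → offer{done,more}  (select→offer)
                    case done:
                      dual(end) = end
                    case more:
                      dual(Z) = Z
            case err:
              offer{done,retry} → select{done,retry}  (&→⊕)
                case done:
                  send[Int] → recv[Int]
                    dual(Z) = Z
                case retry:
                  recv[Int] → send[Int]
                    dual(Z) = Z
            case data:
              select{done,stop} → offer{done,stop}  (select→offer)
                case done:
                  offer{ok,retry,err} → select{ok,retry,err}  (&→⊕)
                    case ok:
                      dual(end) = end
                    case retry:
                      dual(Z) = Z
                    case err:
                      dual(Z) = Z
                case stop:
                  send[Unit] → recv[Unit]
                    dual(Z) = Z
        case retry:
          offer{err,retry} → select{err,retry}  (&→⊕)
            case err:
              send[Str] → recv[Str]
                recv[Bool] → send[Bool]
                  dual(end) = end
            case retry:
              send[Int] → recv[Int]
                send[Str] → recv[Str]
                  dual(Z) = Z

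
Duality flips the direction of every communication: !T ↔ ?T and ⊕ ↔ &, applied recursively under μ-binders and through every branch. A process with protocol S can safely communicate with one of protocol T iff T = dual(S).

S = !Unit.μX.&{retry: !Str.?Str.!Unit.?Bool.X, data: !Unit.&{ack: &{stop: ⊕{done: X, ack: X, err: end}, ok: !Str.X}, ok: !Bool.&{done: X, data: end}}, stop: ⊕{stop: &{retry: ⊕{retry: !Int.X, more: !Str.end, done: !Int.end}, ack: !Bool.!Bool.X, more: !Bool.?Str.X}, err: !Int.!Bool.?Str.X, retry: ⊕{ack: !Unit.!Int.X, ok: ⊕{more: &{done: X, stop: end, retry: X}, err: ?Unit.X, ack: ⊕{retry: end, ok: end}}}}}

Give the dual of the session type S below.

?Unit.μX.⊕{retry: ?Str.!Str.?Unit.!Bool.X, data: ?Unit.⊕{ack: ⊕{stop: &{done: X, ack: X, err: end}, ok: ?Str.X}, ok: ?Bool.⊕{done: X, data: end}}, stop: &{stop: ⊕{retry: &{retry: ?Int.X, more: ?Str.end, done: ?Int.end}, ack: ?Bool.?Bool.X, more: ?Bool.!Str.X}, err: ?Int.?Bool.!Str.X, retry: &{ack: ?Unit.?Int.X, ok: &{more: ⊕{done: X, stop: end, retry: X}, err: !Unit.X, ack: &{retry: end, ok: end}}}}}

!Unit → ?Unit
  μX → μX  (rec unchanged)
    &{retry,data,stop} → ⊕{retry,data,stop}  (external→internal)
      • retry:
        !Str → ?Str
          ?Str → !Str
            !Unit → ?Unit
              ?Bool → !Bool
                X self-dual
      • data:
        !Unit → ?Unit
          &{ack,ok} → ⊕{ack,ok}  (external→internal)
            • ack:
              &{stop,ok} → ⊕{stop,ok}  (external→internal)
                • stop:
                  ⊕{done,ack,err} → &{done,ack,err}  (⊕→&)
                    • done:
                      X self-dual
                    • ack:
                      X self-dual
                    • err:
                      end self-dual
                • ok:
                  !Str → ?Str
                    X self-dual
            • ok:
              !Bool → ?Bool
                &{done,data} → ⊕{done,data}  (external→internal)
                  • done:
                    X self-dual
                  • data:
                    end self-dual
      • stop:
        ⊕{stop,err,retry} → &{stop,err,retry}  (⊕→&)
          • stop:
            &{retry,ack,more} → ⊕{retry,ack,more}  (external→internal)
              • retry:
                ⊕{retry,more,done} → &{retry,more,done}  (⊕→&)
                  • retry:
                    !Int → ?Int
                      X self-dual
                  • more:
                    !Str → ?Str
                      end self-dual
                  • done:
                    !Int → ?Int
                      end self-dual
              • ack:
                !Bool → ?Bool
                  !Bool → ?Bool
                    X self-dual
              • more:
                !Bool → ?Bool
                  ?Str → !Str
                    X self-dual
          • err:
            !Int → ?Int
              !Bool → ?Bool
                ?Str → !Str
                  X self-dual
          • retry:
            ⊕{ack,ok} → &{ack,ok}  (⊕→&)
              • ack:
                !Unit → ?Unit
                  !Int → ?Int
                    X self-dual
              • ok:
                ⊕{more,err,ack} → &{more,err,ack}  (⊕→&)
                  • more:
                    &{done,stop,retry} → ⊕{done,stop,retry}  (external→internal)
                      • done:
                        X self-dual
                      • stop:
                        end self-dual
                      • retry:
                        X self-dual
                  • err:
                    ?Unit → !Unit
                      X self-dual
                  • ack:
                    ⊕{retry,ok} → &{retry,ok}  (⊕→&)
                      • retry:
                        end self-dual
                      • ok:
                        end self-dual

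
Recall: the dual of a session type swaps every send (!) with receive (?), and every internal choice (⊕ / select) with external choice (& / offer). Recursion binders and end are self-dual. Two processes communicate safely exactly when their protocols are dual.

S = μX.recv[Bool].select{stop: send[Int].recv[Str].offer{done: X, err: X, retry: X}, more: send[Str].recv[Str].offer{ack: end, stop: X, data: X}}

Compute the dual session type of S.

μX.send[Bool].offer{stop: recv[Int].send[Str].select{done: X, err: X, retry: X}, more: recv[Str].send[Str].select{ack: end, stop: X, data: X}}

μX = μX  (μ self-dual)
  recv[Bool] = send[Bool]
    select{stop,more} = offer{stop,more}  (internal→external)
      [stop]
        send[Int] = recv[Int]
          recv[Str] = send[Str]
            offer{done,err,retry} = select{done,err,retry}  (&→⊕)
              [done]
                dual(X) = X
              [err]
                dual(X) = X
              [retry]
                dual(X) = X
      [more]
        send[Str] = recv[Str]
          recv[Str] = send[Str]
            offer{ack,stop,data} = select{ack,stop,data}  (&→⊕)
              [ack]
                dual(end) = end
              [stop]
                dual(X) = X
              [data]
                dual(X) = X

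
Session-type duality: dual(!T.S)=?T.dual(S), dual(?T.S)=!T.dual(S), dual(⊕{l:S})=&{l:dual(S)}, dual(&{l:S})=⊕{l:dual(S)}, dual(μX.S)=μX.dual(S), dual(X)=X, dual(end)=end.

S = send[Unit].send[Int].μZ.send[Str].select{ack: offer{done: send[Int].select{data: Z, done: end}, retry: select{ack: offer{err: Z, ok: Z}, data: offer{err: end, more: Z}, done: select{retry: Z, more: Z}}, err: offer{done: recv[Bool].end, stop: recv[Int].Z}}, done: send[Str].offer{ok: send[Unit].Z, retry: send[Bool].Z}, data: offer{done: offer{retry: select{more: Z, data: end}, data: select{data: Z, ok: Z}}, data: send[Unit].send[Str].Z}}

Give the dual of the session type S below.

recv[Unit].recv[Int].μZ.recv[Str].offer{ack: select{done: recv[Int].offer{data: Z, done: end}, retry: offer{ack: select{err: Z, ok: Z}, data: select{err: end, more: Z}, done: offer{retry: Z, more: Z}}, err: select{done: send[Bool].end, stop: send[Int].Z}}, done: recv[Str].select{ok: recv[Unit].Z, retry: recv[Bool].Z}, data: select{done: select{retry: offer{more: Z, data: end}, data: offer{data: Z, ok: Z}}, data: recv[Unit].recv[Str].Z}}

send[Unit] = recv[Unit]
  send[Int] = recv[Int]
    μZ = μZ  (binder kept)
      send[Str] = recv[Str]
        select{ack,done,data} = offer{ack,done,data}  (⊕→&)
          • ack:
            offer{done,retry,err} = select{done,retry,err}  (&→⊕)
              • done:
                send[Int] = recv[Int]
                  select{data,done} = offer{data,done}  (⊕→&)
                    • data:
                      dual(Z) = Z
                    • done:
                      dual(end) = end
              • retry:
                select{ack,data,done} = offer{ack,data,done}  (⊕→&)
                  • ack:
                    offer{err,ok} = select{err,ok}  (&→⊕)
                      • err:
                        dual(Z) = Z
                      • ok:
                        dual(Z) = Z
                  • data:
                    offer{err,more} = select{err,more}  (&→⊕)
                      • err:
                        dual(end) = end
                      • more:
                        dual(Z) = Z
                  • done:
                    select{retry,more} = offer{retry,more}  (⊕→&)
                      • retry:
                        dual(Z) = Z
                      • more:
                        dual(Z) = Z
              • err:
                offer{done,stop} = select{done,stop}  (&→⊕)
                  • done:
                    recv[Bool] = send[Bool]
                      dual(end) = end
                  • stop:
                    recv[Int] = send[Int]
                      dual(Z) = Z
          • done:
            send[Str] = recv[Str]
              offer{ok,retry} = select{ok,retry}  (&→⊕)
                • ok:
                  send[Unit] = recv[Unit]
                    dual(Z) = Z
                • retry:
                  send[Bool] = recv[Bool]
                    dual(Z) = Z
          • data:
            offer{done,data} = select{done,data}  (&→⊕)
              • done:
                offer{retry,data} = select{retry,data}  (&→⊕)
                  • retry:
                    select{more,data} = offer{more,data}  (⊕→&)
                      • more:
                        dual(Z) = Z
                      • data:
                        dual(end) = end
                  • data:
                    select{data,ok} = offer{data,ok}  (⊕→&)
                      • data:
                        dual(Z) = Z
                      • ok:
                        dual(Z) = Z
              • data:
                send[Unit] = recv[Unit]
                  send[Str] = recv[Str]
                    dual(Z) = Z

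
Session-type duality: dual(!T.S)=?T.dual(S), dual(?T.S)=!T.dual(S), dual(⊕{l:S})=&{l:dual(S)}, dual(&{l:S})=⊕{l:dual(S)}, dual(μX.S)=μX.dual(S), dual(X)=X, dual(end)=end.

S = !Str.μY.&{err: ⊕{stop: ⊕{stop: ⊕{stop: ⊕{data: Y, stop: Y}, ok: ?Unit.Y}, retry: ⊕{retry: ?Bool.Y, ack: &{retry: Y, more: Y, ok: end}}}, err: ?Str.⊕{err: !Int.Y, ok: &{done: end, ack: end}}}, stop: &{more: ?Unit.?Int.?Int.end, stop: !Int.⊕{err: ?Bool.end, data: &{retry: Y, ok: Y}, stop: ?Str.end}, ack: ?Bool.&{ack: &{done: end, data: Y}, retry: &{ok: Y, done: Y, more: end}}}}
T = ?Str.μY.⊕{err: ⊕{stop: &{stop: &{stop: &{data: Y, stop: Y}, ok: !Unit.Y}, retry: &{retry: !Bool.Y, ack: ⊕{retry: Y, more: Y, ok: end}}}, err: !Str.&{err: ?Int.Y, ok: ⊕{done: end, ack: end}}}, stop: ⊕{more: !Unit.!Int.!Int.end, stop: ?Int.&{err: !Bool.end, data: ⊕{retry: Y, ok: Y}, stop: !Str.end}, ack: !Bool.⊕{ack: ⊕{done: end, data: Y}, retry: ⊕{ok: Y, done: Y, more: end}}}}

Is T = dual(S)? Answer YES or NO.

!Str vs ?Str  ok
  μY vs μY  ok (μ self-dual)
    &{err,stop} vs ⊕{err,stop}  ok labels match
      case err:
        ⊕{stop,err} vs ⊕{stop,err}  ✗ choice polarity not flipped — not dual

NO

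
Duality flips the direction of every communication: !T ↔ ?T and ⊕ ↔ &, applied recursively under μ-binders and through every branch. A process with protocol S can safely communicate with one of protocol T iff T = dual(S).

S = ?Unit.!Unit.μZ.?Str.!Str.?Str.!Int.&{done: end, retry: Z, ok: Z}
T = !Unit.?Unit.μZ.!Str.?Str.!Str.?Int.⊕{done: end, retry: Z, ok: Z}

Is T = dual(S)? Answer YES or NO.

?Unit vs !Unit  ok
  !Unit vs ?Unit  ok
    μZ vs μZ  ok (binder kept)
      ?Str vs !Str  ok
        !Str vs ?Str  ok
          ?Str vs !Str  ok
            !Int vs ?Int  ok
              &{done,retry,ok} vs ⊕{done,retry,ok}  ok labels match
                [done]
                  end vs end  ok
                [retry]
                  Z vs Z  ok
                [ok]
                  Z vs Z  ok

YES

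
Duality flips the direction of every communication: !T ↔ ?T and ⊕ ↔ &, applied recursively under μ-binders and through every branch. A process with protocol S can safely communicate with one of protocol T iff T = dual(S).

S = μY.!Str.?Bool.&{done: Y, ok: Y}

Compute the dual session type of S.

μY → μY  (rec unchanged)
  !Str → ?Str
    ?Bool → !Bool
      &{done,ok} → ⊕{done,ok}  (&→⊕)
        [done]
          dual(Y) = Y
        [ok]
          dual(Y) = Y

μY.?Str.!Bool.⊕{done: Y, ok: Y}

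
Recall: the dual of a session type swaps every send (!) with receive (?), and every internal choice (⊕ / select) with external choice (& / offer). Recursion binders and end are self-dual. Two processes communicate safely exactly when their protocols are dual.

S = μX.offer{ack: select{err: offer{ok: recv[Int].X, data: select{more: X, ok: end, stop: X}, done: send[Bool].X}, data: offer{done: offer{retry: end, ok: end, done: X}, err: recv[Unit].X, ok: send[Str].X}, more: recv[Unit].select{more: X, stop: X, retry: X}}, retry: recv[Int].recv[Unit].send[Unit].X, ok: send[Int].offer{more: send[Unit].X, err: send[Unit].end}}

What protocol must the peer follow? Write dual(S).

μX ↦ μX  (μ self-dual)
  offer{ack,retry,ok} ↦ select{ack,retry,ok}  (&→⊕)
    • ack:
      select{err,data,more} ↦ offer{err,data,more}  (internal→external)
        • err:
          offer{ok,data,done} ↦ select{ok,data,done}  (&→⊕)
            • ok:
              recv[Int] ↦ send[Int]
                X ↦ X
            • data:
              select{more,ok,stop} ↦ offer{more,ok,stop}  (internal→external)
                • more:
                  X ↦ X
                • ok:
                  end ↦ end
                • stop:
                  X ↦ X
            • done:
              send[Bool] ↦ recv[Bool]
                X ↦ X
        • data:
          offer{done,err,ok} ↦ select{done,err,ok}  (&→⊕)
            • done:
              offer{retry,ok,done} ↦ select{retry,ok,done}  (&→⊕)
                • retry:
                  end ↦ end
                • ok:
                  end ↦ end
                • done:
                  X ↦ X
            • err:
              recv[Unit] ↦ send[Unit]
                X ↦ X
            • ok:
              send[Str] ↦ recv[Str]
                X ↦ X
        • more:
          recv[Unit] ↦ send[Unit]
            select{more,stop,retry} ↦ offer{more,stop,retry}  (internal→external)
              • more:
                X ↦ X
              • stop:
                X ↦ X
              • retry:
                X ↦ X
    • retry:
      recv[Int] ↦ send[Int]
        recv[Unit] ↦ send[Unit]
          send[Unit] ↦ recv[Unit]
            X ↦ X
    • ok:
      send[Int] ↦ recv[Int]
        offer{more,err} ↦ select{more,err}  (&→⊕)
          • more:
            send[Unit] ↦ recv[Unit]
              X ↦ X
          • err:
            send[Unit] ↦ recv[Unit]
              end ↦ end

μX.select{ack: offer{err: select{ok: send[Int].X, data: offer{more: X, ok: end, stop: X}, done: recv[Bool].X}, data: select{done: select{retry: end, ok: end, done: X}, err: send[Unit].X, ok: recv[Str].X}, more: send[Unit].offer{more: X, stop: X, retry: X}}, retry: send[Int].send[Unit].recv[Unit].X, ok: recv[Int].select{more: recv[Unit].X, err: recv[Unit].end}}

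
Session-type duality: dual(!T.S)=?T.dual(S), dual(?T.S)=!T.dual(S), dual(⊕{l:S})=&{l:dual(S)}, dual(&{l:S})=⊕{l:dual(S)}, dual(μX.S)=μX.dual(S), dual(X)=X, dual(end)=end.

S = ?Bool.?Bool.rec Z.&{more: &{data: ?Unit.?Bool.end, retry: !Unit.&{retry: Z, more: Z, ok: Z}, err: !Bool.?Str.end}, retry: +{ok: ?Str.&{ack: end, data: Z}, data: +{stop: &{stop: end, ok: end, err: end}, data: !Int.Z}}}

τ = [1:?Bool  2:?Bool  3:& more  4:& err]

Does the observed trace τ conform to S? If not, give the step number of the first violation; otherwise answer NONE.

@1 ?Bool  ok  cont: ?Bool.rec Z.…
@2 ?Bool  ok  cont: rec Z.…
@3 & more  ok  cont: &{data: ?Unit.?Bool.end, retry: !Unit.&{retry: rec Z.…, more: rec Z.…, ok: rec Z.…}, err: !Bool.?Str.end}
@4 & err  ok  cont: !Bool.?Str.end
trace exhausted — no violation

NONE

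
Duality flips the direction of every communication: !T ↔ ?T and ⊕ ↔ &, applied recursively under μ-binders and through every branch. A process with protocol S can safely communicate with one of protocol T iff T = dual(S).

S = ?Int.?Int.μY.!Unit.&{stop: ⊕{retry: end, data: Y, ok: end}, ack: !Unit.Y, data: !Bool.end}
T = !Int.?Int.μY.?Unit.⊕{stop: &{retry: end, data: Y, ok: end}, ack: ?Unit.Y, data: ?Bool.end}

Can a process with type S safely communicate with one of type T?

?Int | !Int  ✓
  ?Int | ?Int  ✗ same direction on both sides — not dual

NO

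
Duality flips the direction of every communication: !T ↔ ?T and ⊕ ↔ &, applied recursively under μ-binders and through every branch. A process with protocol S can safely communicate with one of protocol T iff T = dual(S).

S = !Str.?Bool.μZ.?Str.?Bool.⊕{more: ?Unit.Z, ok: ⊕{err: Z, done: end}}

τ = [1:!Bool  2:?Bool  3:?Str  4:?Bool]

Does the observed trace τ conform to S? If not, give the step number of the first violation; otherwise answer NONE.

@1 got !Bool, protocol expects !Str  ✗

1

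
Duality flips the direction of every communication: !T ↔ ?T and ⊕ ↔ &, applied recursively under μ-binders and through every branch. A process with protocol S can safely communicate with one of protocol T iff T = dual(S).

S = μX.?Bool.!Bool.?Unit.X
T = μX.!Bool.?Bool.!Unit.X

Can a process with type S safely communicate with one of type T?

μX ‖ μX  ✓ (μ self-dual)
  ?Bool ‖ !Bool  ✓
    !Bool ‖ ?Bool  ✓
      ?Unit ‖ !Unit  ✓
        X ‖ X  ✓

YES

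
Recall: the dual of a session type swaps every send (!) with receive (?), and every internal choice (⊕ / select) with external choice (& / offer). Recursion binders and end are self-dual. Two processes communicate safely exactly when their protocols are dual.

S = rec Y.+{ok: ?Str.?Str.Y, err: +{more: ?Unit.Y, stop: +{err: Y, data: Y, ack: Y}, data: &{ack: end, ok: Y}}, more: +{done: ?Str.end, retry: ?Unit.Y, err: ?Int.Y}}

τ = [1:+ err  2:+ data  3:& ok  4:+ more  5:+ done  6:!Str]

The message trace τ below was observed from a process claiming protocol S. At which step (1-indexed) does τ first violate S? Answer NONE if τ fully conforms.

6

step 1: + err  match  now at +{more: ?Unit.rec Y.…, stop: +{err: rec Y.…, data: rec Y.…, ack: rec Y.…}, data: &{ack: end, ok: rec Y.…}}
step 2: + data  match  now at &{ack: end, ok: rec Y.…}
step 3: & ok  match  now at rec Y.…
step 4: + more  match  now at +{done: ?Str.end, retry: ?Unit.rec Y.…, err: ?Int.rec Y.…}
step 5: + done  match  now at ?Str.end
step 6: got !Str, protocol expects ?Str  ✗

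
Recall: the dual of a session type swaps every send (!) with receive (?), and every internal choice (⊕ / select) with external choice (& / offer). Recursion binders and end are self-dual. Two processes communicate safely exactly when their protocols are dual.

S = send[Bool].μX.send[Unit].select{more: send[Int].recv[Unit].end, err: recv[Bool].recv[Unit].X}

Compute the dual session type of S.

recv[Bool].μX.recv[Unit].offer{more: recv[Int].send[Unit].end, err: send[Bool].send[Unit].X}

send[Bool] ↦ recv[Bool]
  μX ↦ μX  (μ self-dual)
    send[Unit] ↦ recv[Unit]
      select{more,err} ↦ offer{more,err}  (select→offer)
        • more:
          send[Int] ↦ recv[Int]
            recv[Unit] ↦ send[Unit]
              dual(end) = end
        • err:
          recv[Bool] ↦ send[Bool]
            recv[Unit] ↦ send[Unit]
              dual(X) = X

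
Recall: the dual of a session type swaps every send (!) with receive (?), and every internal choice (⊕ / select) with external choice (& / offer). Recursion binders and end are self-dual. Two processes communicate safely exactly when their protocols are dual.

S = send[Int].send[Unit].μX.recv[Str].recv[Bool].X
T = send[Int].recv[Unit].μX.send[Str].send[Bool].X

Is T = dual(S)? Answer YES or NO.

send[Int] vs send[Int]  ✗ same direction on both sides — not dual

NO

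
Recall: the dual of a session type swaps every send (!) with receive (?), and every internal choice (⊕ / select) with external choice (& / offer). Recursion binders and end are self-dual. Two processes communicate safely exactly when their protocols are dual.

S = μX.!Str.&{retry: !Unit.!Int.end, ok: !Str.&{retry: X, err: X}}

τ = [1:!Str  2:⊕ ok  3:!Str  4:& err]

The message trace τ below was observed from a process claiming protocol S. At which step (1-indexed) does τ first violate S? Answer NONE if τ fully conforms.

2

step 1: !Str  match  cont: &{retry: !Unit.!Int.end, ok: !Str.&{retry: μX.…, err: μX.…}}
step 2: got ⊕ ok, protocol expects & retry or & ok  ✗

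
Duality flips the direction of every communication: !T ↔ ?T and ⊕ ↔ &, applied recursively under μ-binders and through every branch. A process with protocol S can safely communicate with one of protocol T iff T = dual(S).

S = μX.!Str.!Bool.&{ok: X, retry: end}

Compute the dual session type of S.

μX = μX  (rec unchanged)
  !Str = ?Str
    !Bool = ?Bool
      &{ok,retry} = ⊕{ok,retry}  (&→⊕)
        • ok:
          X ↦ X
        • retry:
          end ↦ end

μX.?Str.?Bool.⊕{ok: X, retry: end}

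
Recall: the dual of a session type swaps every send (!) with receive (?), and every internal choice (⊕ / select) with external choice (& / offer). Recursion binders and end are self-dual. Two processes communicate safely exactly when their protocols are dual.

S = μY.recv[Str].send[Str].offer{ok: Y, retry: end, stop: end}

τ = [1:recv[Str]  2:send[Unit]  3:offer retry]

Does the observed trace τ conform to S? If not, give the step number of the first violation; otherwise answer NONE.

@1 recv[Str]  ok  state: send[Str].offer{ok: μY.…, retry: end, stop: end}
@2 got send[Unit], protocol expects send[Str]  ✗

2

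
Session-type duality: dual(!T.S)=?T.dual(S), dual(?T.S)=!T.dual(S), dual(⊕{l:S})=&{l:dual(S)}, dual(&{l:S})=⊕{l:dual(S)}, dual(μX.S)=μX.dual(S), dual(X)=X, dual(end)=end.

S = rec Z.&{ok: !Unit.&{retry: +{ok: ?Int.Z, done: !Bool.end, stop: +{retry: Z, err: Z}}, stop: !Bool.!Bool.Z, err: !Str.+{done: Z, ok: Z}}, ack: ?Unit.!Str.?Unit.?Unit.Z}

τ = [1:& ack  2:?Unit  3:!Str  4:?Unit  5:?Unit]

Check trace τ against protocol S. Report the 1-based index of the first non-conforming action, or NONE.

step 1: & ack  ok  cont: ?Unit.!Str.?Unit.?Unit.rec Z.…
step 2: ?Unit  ok  cont: !Str.?Unit.?Unit.rec Z.…
step 3: !Str  ok  cont: ?Unit.?Unit.rec Z.…
step 4: ?Unit  ok  cont: ?Unit.rec Z.…
step 5: ?Unit  ok  cont: rec Z.…
τ conforms to S (length 5)

NONE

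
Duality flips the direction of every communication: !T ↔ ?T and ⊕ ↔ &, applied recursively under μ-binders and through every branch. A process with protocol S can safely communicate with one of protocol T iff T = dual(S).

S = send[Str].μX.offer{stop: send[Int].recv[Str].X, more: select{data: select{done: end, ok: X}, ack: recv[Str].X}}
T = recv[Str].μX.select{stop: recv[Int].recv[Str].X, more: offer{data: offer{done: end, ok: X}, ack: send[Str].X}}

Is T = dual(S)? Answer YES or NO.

NO

send[Str] | recv[Str]  ✓
  μX | μX  ✓ (binder kept)
    offer{stop,more} | select{stop,more}  ✓ label sets agree
      • stop:
        send[Int] | recv[Int]  ✓
          recv[Str] | recv[Str]  ✗ same direction on both sides — not dual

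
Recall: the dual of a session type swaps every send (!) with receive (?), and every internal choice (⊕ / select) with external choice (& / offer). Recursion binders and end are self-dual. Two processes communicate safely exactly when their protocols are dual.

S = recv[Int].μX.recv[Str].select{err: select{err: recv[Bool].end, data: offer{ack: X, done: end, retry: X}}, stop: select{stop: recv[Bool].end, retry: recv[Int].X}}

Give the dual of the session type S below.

send[Int].μX.send[Str].offer{err: offer{err: send[Bool].end, data: select{ack: X, done: end, retry: X}}, stop: offer{stop: send[Bool].end, retry: send[Int].X}}

recv[Int] → send[Int]
  μX → μX  (rec unchanged)
    recv[Str] → send[Str]
      select{err,stop} → offer{err,stop}  (⊕→&)
        case err:
          select{err,data} → offer{err,data}  (⊕→&)
            case err:
              recv[Bool] → send[Bool]
                dual(end) = end
            case data:
              offer{ack,done,retry} → select{ack,done,retry}  (external→internal)
                case ack:
                  dual(X) = X
                case done:
                  dual(end) = end
                case retry:
                  dual(X) = X
        case stop:
          select{stop,retry} → offer{stop,retry}  (⊕→&)
            case stop:
              recv[Bool] → send[Bool]
                dual(end) = end
            case retry:
              recv[Int] → send[Int]
                dual(X) = X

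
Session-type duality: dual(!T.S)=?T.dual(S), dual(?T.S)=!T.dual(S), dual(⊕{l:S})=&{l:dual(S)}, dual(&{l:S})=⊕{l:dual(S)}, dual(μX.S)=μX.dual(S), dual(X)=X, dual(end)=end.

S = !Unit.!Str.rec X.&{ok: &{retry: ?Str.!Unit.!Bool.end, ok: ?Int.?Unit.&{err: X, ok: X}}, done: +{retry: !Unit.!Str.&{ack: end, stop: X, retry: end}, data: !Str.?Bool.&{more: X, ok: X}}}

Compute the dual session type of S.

!Unit → ?Unit
  !Str → ?Str
    rec X → rec X  (μ self-dual)
      &{ok,done} → +{ok,done}  (&→⊕)
        case ok:
          &{retry,ok} → +{retry,ok}  (&→⊕)
            case retry:
              ?Str → !Str
                !Unit → ?Unit
                  !Bool → ?Bool
                    end ↦ end
            case ok:
              ?Int → !Int
                ?Unit → !Unit
                  &{err,ok} → +{err,ok}  (&→⊕)
                    case err:
                      X ↦ X
                    case ok:
                      X ↦ X
        case done:
          +{retry,data} → &{retry,data}  (select→offer)
            case retry:
              !Unit → ?Unit
                !Str → ?Str
                  &{ack,stop,retry} → +{ack,stop,retry}  (&→⊕)
                    case ack:
                      end ↦ end
                    case stop:
                      X ↦ X
                    case retry:
                      end ↦ end
            case data:
              !Str → ?Str
                ?Bool → !Bool
                  &{more,ok} → +{more,ok}  (&→⊕)
                    case more:
                      X ↦ X
                    case ok:
                      X ↦ X

?Unit.?Str.rec X.+{ok: +{retry: !Str.?Unit.?Bool.end, ok: !Int.!Unit.+{err: X, ok: X}}, done: &{retry: ?Unit.?Str.+{ack: end, stop: X, retry: end}, data: ?Str.!Bool.+{more: X, ok: X}}}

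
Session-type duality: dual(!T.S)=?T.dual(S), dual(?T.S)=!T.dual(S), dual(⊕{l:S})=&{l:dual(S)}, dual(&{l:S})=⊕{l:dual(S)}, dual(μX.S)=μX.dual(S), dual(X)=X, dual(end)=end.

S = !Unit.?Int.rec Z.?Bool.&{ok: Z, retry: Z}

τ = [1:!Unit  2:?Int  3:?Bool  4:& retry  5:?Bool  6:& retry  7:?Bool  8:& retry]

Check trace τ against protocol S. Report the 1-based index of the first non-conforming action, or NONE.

NONE

step 1: !Unit  ✓  now at ?Int.rec Z.…
step 2: ?Int  ✓  now at rec Z.…
step 3: ?Bool  ✓  now at &{ok: rec Z.…, retry: rec Z.…}
step 4: & retry  ✓  now at rec Z.…
step 5: ?Bool  ✓  now at &{ok: rec Z.…, retry: rec Z.…}
step 6: & retry  ✓  now at rec Z.…
step 7: ?Bool  ✓  now at &{ok: rec Z.…, retry: rec Z.…}
step 8: & retry  ✓  now at rec Z.…
τ conforms to S (length 8)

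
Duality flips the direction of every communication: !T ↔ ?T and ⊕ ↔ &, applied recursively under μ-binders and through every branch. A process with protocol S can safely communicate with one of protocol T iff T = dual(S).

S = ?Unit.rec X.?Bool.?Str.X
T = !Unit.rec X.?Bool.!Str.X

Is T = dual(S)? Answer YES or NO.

?Unit | !Unit  ✓
  rec X | rec X  ✓ (binder kept)
    ?Bool | ?Bool  ✗ same direction on both sides — not dual

NO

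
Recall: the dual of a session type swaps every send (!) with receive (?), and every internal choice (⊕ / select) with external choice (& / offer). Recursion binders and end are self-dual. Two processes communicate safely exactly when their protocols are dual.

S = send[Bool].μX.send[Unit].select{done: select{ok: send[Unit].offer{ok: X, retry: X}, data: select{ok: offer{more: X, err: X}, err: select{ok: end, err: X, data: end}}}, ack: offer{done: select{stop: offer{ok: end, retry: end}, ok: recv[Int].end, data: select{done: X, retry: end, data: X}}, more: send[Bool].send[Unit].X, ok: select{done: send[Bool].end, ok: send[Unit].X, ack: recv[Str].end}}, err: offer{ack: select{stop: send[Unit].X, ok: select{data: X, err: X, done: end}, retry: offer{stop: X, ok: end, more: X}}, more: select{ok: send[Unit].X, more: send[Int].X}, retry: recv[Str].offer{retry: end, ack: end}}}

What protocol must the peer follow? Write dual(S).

recv[Bool].μX.recv[Unit].offer{done: offer{ok: recv[Unit].select{ok: X, retry: X}, data: offer{ok: select{more: X, err: X}, err: offer{ok: end, err: X, data: end}}}, ack: select{done: offer{stop: select{ok: end, retry: end}, ok: send[Int].end, data: offer{done: X, retry: end, data: X}}, more: recv[Bool].recv[Unit].X, ok: offer{done: recv[Bool].end, ok: recv[Unit].X, ack: send[Str].end}}, err: select{ack: offer{stop: recv[Unit].X, ok: offer{data: X, err: X, done: end}, retry: select{stop: X, ok: end, more: X}}, more: offer{ok: recv[Unit].X, more: recv[Int].X}, retry: send[Str].select{retry: end, ack: end}}}

send[Bool] = recv[Bool]
  μX = μX  (rec unchanged)
    send[Unit] = recv[Unit]
      select{done,ack,err} = offer{done,ack,err}  (select→offer)
        [done]
          select{ok,data} = offer{ok,data}  (select→offer)
            [ok]
              send[Unit] = recv[Unit]
                offer{ok,retry} = select{ok,retry}  (&→⊕)
                  [ok]
                    dual(X) = X
                  [retry]
                    dual(X) = X
            [data]
              select{ok,err} = offer{ok,err}  (select→offer)
                [ok]
                  offer{more,err} = select{more,err}  (&→⊕)
                    [more]
                      dual(X) = X
                    [err]
                      dual(X) = X
                [err]
                  select{ok,err,data} = offer{ok,err,data}  (select→offer)
                    [ok]
                      dual(end) = end
                    [err]
                      dual(X) = X
                    [data]
                      dual(end) = end
        [ack]
          offer{done,more,ok} = select{done,more,ok}  (&→⊕)
            [done]
              select{stop,ok,data} = offer{stop,ok,data}  (select→offer)
                [stop]
                  offer{ok,retry} = select{ok,retry}  (&→⊕)
                    [ok]
                      dual(end) = end
                    [retry]
                      dual(end) = end
                [ok]
                  recv[Int] = send[Int]
                    dual(end) = end
                [data]
                  select{done,retry,data} = offer{done,retry,data}  (select→offer)
                    [done]
                      dual(X) = X
                    [retry]
                      dual(end) = end
                    [data]
                      dual(X) = X
            [more]
              send[Bool] = recv[Bool]
                send[Unit] = recv[Unit]
                  dual(X) = X
            [ok]
              select{done,ok,ack} = offer{done,ok,ack}  (select→offer)
                [done]
                  send[Bool] = recv[Bool]
                    dual(end) = end
                [ok]
                  send[Unit] = recv[Unit]
                    dual(X) = X
                [ack]
                  recv[Str] = send[Str]
                    dual(end) = end
        [err]
          offer{ack,more,retry} = select{ack,more,retry}  (&→⊕)
            [ack]
              select{stop,ok,retry} = offer{stop,ok,retry}  (select→offer)
                [stop]
                  send[Unit] = recv[Unit]
                    dual(X) = X
                [ok]
                  select{data,err,done} = offer{data,err,done}  (select→offer)
                    [data]
                      dual(X) = X
                    [err]
                      dual(X) = X
                    [done]
                      dual(end) = end
                [retry]
                  offer{stop,ok,more} = select{stop,ok,more}  (&→⊕)
                    [stop]
                      dual(X) = X
                    [ok]
                      dual(end) = end
                    [more]
                      dual(X) = X
            [more]
              select{ok,more} = offer{ok,more}  (select→offer)
                [ok]
                  send[Unit] = recv[Unit]
                    dual(X) = X
                [more]
                  send[Int] = recv[Int]
                    dual(X) = X
            [retry]
              recv[Str] = send[Str]
                offer{retry,ack} = select{retry,ack}  (&→⊕)
                  [retry]
                    dual(end) = end
                  [ack]
                    dual(end) = end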